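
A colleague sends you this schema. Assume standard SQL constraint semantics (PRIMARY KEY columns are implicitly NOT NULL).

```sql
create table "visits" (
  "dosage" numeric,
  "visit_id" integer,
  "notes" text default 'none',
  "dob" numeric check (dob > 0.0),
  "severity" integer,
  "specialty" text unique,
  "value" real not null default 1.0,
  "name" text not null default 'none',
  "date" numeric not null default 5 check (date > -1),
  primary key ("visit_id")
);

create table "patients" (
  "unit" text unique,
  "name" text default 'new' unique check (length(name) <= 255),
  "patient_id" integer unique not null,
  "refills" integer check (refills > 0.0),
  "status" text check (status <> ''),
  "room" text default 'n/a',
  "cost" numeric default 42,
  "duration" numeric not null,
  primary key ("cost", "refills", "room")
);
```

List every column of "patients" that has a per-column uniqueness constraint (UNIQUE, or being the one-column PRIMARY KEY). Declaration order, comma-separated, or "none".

- unit: declared UNIQUE → unique.
- name: declared UNIQUE → unique.
- patient_id: declared UNIQUE → unique.
- refills: part of a composite PRIMARY KEY — only the tuple is unique, not this column on its own.
- status: no UNIQUE or single-column PK constraint.
- room: part of a composite PRIMARY KEY — only the tuple is unique, not this column on its own.
- cost: part of a composite PRIMARY KEY — only the tuple is unique, not this column on its own.
- duration: no UNIQUE or single-column PK constraint.

unit, name, patient_id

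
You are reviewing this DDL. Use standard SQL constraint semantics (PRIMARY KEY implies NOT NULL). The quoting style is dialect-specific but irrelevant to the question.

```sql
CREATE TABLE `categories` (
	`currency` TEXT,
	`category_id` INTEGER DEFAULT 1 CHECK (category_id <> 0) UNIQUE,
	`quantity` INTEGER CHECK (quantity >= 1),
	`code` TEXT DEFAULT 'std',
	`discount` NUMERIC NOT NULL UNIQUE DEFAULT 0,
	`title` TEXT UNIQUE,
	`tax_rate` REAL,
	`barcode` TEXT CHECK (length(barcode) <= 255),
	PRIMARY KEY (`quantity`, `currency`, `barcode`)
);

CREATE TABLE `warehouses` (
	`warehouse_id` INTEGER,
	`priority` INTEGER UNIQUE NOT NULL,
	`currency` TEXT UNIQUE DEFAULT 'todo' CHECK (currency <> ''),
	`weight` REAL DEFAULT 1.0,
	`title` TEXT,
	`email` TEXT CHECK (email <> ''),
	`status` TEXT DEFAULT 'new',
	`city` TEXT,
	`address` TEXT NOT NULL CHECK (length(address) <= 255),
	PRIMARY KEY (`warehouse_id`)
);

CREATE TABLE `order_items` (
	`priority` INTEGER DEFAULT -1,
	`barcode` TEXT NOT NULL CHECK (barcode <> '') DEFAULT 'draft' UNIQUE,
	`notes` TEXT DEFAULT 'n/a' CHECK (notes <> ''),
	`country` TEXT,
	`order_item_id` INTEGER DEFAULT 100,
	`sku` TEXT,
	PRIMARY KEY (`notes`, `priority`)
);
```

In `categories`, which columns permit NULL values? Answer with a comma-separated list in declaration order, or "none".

- currency: part of the PRIMARY KEY, which implies NOT NULL → not nullable.
- category_id: CHECK does not forbid NULL (a CHECK constraint passes when its expression is NULL) → nullable.
- quantity: part of the PRIMARY KEY, which implies NOT NULL → not nullable.
- code: DEFAULT only fills an omitted column; an explicit NULL is still allowed → nullable.
- discount: declared NOT NULL → not nullable.
- title: UNIQUE does not imply NOT NULL → nullable.
- tax_rate: no NOT NULL constraint applies → nullable.
- barcode: part of the PRIMARY KEY, which implies NOT NULL → not nullable.

category_id, code, title, tax_rate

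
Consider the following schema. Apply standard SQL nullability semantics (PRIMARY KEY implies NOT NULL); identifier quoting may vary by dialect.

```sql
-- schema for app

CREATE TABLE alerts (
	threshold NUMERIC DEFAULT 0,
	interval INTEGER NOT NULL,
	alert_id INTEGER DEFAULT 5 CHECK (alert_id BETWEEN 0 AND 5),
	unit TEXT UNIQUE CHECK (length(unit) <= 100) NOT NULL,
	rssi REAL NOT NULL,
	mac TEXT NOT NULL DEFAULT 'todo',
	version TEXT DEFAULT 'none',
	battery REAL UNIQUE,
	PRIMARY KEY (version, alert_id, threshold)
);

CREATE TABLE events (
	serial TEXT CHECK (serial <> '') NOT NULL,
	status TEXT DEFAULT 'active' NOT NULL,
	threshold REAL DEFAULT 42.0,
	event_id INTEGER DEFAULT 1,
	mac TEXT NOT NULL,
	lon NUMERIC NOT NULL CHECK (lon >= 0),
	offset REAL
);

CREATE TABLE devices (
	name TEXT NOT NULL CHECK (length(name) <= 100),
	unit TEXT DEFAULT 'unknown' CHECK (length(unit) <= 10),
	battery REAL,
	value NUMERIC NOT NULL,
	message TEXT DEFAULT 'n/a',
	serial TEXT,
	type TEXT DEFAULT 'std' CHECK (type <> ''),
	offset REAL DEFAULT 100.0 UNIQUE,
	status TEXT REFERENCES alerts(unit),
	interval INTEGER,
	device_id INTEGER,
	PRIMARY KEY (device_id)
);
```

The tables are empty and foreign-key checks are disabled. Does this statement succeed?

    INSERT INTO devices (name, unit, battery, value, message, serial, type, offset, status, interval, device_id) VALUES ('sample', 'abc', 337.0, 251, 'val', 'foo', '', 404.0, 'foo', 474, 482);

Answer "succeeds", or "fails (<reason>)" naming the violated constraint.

The value '' for type violates CHECK (type <> '').

fails (CHECK on type)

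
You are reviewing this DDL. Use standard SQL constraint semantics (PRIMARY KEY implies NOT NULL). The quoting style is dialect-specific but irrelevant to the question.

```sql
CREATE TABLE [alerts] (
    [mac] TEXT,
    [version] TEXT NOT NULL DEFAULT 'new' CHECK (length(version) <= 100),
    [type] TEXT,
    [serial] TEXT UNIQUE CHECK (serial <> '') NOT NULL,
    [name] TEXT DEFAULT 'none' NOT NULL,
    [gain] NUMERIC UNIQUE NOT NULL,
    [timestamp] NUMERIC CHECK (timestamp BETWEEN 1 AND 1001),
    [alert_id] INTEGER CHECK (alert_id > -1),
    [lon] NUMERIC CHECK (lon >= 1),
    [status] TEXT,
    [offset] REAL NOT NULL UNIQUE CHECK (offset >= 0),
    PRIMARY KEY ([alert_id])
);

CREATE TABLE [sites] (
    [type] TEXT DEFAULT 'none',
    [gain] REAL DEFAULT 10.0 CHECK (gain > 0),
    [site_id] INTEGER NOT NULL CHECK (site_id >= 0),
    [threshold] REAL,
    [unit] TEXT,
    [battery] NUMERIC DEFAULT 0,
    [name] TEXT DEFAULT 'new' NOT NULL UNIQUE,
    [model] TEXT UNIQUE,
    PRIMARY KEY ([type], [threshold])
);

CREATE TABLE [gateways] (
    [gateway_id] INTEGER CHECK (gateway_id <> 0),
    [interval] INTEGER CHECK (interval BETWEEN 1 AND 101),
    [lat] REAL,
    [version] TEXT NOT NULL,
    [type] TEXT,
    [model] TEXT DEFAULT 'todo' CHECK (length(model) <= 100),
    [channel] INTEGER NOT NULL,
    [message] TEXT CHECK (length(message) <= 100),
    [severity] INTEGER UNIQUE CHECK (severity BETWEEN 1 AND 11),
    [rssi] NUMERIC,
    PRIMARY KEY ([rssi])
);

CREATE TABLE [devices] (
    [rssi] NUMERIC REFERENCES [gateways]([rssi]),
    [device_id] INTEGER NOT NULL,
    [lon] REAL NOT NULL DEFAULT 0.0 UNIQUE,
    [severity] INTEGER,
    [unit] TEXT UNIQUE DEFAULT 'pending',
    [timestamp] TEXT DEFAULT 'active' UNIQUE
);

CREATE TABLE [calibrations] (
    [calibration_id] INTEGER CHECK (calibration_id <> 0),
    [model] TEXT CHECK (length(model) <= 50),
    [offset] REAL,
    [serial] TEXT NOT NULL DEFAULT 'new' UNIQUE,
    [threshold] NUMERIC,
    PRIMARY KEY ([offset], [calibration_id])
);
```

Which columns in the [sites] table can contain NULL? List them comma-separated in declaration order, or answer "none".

- type: part of the PRIMARY KEY, which implies NOT NULL → not nullable.
- gain: CHECK does not forbid NULL (a CHECK constraint passes when its expression is NULL) → nullable.
- site_id: declared NOT NULL → not nullable.
- threshold: part of the PRIMARY KEY, which implies NOT NULL → not nullable.
- unit: no NOT NULL constraint applies → nullable.
- battery: DEFAULT only fills an omitted column; an explicit NULL is still allowed → nullable.
- name: declared NOT NULL → not nullable.
- model: UNIQUE does not imply NOT NULL → nullable.

gain, unit, battery, model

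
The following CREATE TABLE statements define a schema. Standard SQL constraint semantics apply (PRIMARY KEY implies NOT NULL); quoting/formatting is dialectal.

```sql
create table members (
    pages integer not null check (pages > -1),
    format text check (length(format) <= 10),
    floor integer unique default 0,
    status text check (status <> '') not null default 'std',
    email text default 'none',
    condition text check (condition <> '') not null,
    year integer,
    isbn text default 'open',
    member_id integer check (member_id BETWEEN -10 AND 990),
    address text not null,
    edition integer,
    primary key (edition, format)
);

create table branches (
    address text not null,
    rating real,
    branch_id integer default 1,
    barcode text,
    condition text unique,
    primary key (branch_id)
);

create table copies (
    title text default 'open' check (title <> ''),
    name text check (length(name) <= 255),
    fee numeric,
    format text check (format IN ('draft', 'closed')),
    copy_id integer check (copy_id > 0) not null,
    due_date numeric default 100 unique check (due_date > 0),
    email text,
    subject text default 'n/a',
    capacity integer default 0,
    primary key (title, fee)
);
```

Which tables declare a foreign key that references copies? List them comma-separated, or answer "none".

No REFERENCES clause anywhere in the schema names copies.

none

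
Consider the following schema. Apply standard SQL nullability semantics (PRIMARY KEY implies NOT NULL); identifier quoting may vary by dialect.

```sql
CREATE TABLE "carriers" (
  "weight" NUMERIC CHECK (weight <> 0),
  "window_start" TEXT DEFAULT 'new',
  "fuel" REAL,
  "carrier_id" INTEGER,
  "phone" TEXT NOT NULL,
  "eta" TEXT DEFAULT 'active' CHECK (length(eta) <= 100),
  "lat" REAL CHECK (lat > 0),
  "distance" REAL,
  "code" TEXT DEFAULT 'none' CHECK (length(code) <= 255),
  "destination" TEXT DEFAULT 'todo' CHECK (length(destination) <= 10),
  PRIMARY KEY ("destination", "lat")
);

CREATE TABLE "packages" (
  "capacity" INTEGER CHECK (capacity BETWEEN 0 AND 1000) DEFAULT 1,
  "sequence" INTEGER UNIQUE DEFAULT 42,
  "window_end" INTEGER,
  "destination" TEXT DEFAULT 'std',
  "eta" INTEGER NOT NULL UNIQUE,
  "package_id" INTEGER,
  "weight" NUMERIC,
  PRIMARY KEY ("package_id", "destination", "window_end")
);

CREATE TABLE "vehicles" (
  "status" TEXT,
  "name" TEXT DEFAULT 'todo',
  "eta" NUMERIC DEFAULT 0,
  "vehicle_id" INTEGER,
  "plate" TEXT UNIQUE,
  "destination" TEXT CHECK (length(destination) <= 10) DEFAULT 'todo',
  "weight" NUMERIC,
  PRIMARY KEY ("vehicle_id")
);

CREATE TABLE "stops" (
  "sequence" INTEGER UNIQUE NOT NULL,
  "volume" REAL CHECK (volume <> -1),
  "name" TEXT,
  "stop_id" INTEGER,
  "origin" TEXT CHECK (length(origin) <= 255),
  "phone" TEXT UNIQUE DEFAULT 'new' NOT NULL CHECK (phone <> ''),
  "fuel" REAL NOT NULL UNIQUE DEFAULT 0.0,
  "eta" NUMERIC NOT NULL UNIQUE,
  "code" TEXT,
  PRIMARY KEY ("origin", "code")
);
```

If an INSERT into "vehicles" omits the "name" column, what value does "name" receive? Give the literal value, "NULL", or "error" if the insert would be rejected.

name has an explicit DEFAULT 'todo'.
When the column is omitted from an INSERT, that default is used.

'todo'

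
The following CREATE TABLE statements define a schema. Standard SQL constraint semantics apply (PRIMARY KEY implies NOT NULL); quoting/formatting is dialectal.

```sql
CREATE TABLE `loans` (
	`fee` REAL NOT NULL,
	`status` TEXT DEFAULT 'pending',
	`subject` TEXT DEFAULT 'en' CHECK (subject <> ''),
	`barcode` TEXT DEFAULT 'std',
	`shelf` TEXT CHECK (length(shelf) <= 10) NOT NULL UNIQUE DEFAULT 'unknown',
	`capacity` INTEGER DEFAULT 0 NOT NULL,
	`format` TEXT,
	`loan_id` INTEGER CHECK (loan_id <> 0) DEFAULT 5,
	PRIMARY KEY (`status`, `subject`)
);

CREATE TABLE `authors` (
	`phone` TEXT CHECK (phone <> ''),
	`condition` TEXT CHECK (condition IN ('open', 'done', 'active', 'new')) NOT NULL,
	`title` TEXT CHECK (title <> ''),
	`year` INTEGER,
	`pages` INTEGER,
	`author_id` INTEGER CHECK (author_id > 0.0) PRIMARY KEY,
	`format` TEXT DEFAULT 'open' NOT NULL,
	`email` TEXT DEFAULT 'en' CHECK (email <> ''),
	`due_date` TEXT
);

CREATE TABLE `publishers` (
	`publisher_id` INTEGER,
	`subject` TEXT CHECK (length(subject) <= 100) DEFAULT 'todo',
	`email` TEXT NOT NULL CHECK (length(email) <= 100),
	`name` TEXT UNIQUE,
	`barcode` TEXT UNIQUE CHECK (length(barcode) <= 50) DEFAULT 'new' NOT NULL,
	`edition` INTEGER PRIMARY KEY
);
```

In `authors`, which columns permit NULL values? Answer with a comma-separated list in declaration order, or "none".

- phone: CHECK does not forbid NULL (a CHECK constraint passes when its expression is NULL) → nullable.
- condition: declared NOT NULL → not nullable.
- title: CHECK does not forbid NULL (a CHECK constraint passes when its expression is NULL) → nullable.
- year: no NOT NULL constraint applies → nullable.
- pages: no NOT NULL constraint applies → nullable.
- author_id: part of the PRIMARY KEY, which implies NOT NULL → not nullable.
- format: declared NOT NULL → not nullable.
- email: CHECK does not forbid NULL (a CHECK constraint passes when its expression is NULL) → nullable.
- due_date: no NOT NULL constraint applies → nullable.

phone, title, year, pages, email, due_date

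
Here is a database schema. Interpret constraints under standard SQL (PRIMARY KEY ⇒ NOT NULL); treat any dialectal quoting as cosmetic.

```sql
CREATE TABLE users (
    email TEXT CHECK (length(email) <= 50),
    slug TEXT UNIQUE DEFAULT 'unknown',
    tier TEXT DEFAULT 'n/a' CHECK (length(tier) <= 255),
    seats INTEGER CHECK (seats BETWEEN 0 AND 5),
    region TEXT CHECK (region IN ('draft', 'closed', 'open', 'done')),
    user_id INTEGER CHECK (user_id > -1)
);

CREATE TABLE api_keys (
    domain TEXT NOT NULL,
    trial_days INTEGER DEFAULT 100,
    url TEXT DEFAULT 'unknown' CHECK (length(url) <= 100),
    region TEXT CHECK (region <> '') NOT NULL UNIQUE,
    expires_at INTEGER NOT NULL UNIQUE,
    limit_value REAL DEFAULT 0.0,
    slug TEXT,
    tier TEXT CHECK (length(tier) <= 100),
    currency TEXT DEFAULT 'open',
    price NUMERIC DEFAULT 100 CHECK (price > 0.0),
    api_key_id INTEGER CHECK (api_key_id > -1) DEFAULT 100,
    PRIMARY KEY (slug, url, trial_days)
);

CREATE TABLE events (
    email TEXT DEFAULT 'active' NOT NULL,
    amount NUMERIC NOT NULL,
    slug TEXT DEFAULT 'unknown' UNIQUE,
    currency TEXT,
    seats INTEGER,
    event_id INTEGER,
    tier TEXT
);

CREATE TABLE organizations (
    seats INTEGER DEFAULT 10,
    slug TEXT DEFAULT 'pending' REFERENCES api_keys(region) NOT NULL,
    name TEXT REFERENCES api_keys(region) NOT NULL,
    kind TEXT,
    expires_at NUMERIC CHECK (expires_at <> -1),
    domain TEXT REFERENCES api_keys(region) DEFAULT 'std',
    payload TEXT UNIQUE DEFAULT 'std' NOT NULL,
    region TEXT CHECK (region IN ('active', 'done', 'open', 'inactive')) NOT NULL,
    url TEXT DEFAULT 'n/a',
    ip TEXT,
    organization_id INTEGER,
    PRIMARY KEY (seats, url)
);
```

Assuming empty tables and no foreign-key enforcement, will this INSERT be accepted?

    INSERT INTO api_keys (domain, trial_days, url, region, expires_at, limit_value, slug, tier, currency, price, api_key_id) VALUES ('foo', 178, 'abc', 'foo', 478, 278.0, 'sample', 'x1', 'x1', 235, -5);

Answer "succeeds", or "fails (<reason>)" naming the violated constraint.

The value -5 for api_key_id violates CHECK (api_key_id > -1).

fails (CHECK on api_key_id)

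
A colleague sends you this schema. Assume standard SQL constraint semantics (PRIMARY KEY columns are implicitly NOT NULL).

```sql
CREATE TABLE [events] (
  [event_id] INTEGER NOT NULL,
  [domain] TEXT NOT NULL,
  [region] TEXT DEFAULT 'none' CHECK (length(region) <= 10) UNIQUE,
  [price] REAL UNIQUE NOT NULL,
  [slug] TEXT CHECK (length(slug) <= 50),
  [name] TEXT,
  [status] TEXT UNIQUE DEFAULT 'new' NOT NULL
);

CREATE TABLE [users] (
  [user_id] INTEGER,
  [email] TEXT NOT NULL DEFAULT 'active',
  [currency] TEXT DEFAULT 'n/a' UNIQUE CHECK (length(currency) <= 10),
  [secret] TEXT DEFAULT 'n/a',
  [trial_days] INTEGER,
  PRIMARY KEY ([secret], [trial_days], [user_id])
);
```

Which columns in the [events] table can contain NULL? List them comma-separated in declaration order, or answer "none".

region, slug, name

- event_id: declared NOT NULL → not nullable.
- domain: declared NOT NULL → not nullable.
- region: CHECK does not forbid NULL (a CHECK constraint passes when its expression is NULL) → nullable.
- price: declared NOT NULL → not nullable.
- slug: CHECK does not forbid NULL (a CHECK constraint passes when its expression is NULL) → nullable.
- name: no NOT NULL constraint applies → nullable.
- status: declared NOT NULL → not nullable.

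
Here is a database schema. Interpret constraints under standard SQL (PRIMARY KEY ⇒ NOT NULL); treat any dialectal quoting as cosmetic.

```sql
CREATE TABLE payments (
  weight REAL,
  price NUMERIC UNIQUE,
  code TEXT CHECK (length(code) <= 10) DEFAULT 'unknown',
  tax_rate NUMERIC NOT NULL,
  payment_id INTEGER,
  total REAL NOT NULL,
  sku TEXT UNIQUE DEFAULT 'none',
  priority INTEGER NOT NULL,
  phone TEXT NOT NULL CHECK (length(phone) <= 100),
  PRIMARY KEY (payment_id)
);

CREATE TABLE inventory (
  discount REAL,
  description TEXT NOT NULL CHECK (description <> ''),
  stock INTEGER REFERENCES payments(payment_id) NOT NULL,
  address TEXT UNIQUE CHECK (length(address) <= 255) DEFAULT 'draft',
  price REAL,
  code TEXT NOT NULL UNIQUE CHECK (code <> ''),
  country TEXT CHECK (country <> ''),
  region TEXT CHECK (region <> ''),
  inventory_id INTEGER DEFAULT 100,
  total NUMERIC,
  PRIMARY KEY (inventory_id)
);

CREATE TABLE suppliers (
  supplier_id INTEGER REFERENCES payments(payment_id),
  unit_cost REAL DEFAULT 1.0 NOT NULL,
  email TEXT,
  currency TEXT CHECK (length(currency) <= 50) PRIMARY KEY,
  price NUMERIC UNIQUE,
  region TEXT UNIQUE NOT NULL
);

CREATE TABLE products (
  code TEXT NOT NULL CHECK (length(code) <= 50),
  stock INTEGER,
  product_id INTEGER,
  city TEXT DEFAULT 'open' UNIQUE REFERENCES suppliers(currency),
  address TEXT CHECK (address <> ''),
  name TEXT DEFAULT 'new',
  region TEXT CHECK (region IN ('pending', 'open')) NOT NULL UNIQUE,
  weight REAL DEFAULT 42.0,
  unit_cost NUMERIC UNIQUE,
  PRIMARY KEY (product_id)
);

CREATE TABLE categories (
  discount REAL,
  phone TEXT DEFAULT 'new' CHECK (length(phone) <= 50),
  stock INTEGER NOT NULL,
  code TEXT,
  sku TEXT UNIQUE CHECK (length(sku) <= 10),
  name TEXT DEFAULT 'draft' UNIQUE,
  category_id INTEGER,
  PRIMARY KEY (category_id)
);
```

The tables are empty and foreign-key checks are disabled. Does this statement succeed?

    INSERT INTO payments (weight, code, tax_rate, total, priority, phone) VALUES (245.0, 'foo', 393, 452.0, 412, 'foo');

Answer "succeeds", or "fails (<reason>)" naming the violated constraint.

fails (NOT NULL on payment_id)

payment_id is omitted from the column list and has no DEFAULT, so it would receive NULL.
But payment_id is part of the PRIMARY KEY (implied NOT NULL).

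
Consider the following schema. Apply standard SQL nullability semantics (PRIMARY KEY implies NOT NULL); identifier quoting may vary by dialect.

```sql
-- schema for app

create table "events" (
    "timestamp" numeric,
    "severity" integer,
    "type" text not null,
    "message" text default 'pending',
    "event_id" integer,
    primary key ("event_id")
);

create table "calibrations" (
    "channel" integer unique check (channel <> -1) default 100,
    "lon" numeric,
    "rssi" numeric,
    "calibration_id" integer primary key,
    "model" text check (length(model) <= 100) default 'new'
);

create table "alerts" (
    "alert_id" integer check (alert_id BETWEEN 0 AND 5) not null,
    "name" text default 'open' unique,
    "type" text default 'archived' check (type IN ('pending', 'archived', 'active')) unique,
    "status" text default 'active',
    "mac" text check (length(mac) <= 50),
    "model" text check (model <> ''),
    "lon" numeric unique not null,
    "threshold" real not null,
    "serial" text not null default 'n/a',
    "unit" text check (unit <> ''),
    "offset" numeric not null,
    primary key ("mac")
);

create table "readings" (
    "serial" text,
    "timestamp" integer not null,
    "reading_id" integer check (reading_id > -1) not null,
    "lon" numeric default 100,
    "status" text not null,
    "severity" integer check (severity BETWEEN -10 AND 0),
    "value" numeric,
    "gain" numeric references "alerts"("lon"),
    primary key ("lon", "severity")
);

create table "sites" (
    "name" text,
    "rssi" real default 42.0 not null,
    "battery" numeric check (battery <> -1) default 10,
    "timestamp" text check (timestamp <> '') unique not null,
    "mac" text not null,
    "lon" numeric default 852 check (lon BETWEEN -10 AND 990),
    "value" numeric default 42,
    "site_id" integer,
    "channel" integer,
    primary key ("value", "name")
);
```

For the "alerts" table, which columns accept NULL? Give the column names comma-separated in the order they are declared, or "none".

name, type, status, model, unit

- alert_id: declared NOT NULL → not nullable.
- name: UNIQUE does not imply NOT NULL → nullable.
- type: CHECK does not forbid NULL (a CHECK constraint passes when its expression is NULL) → nullable.
- status: DEFAULT only fills an omitted column; an explicit NULL is still allowed → nullable.
- mac: part of the PRIMARY KEY, which implies NOT NULL → not nullable.
- model: CHECK does not forbid NULL (a CHECK constraint passes when its expression is NULL) → nullable.
- lon: declared NOT NULL → not nullable.
- threshold: declared NOT NULL → not nullable.
- serial: declared NOT NULL → not nullable.
- unit: CHECK does not forbid NULL (a CHECK constraint passes when its expression is NULL) → nullable.
- offset: declared NOT NULL → not nullable.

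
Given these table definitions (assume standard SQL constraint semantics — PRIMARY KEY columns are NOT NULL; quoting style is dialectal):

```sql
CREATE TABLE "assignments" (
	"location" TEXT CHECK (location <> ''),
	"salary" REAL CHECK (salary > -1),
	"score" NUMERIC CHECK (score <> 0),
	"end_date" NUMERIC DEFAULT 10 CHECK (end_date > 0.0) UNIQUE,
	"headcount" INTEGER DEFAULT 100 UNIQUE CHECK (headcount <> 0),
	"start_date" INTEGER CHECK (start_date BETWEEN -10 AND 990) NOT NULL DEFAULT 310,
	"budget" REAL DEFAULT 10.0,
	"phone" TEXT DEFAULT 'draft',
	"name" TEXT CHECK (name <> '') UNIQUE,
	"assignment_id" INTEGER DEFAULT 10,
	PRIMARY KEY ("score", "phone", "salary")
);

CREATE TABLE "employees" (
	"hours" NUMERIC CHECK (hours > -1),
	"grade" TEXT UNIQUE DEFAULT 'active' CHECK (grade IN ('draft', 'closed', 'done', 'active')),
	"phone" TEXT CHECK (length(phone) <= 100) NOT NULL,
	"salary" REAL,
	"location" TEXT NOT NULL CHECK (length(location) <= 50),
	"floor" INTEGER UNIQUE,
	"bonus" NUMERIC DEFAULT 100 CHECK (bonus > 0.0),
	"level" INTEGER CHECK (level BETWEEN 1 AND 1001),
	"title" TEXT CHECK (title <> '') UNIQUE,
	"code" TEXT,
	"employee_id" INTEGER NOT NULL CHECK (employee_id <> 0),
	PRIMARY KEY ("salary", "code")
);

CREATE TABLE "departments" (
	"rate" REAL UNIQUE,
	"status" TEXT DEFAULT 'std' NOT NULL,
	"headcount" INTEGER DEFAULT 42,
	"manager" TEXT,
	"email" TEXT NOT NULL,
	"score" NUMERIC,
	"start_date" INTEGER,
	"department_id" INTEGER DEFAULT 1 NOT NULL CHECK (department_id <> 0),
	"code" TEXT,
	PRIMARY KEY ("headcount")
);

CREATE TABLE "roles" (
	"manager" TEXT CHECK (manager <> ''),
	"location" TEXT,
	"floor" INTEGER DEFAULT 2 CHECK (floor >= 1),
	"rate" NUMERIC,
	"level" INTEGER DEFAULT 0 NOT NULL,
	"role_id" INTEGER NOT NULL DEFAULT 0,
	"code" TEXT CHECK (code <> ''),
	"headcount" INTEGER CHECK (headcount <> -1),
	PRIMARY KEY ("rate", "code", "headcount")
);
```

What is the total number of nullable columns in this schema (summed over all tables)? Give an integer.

20

assignments: 6 nullable (location, end_date, headcount, budget, name, assignment_id — PK (score, phone, salary) and explicit NOT NULL columns excluded).
employees: 6 nullable (hours, grade, floor, bonus, level, title — PK (salary, code) and explicit NOT NULL columns excluded).
departments: 5 nullable (rate, manager, score, start_date, code — PK (headcount) and explicit NOT NULL columns excluded).
roles: 3 nullable (manager, location, floor — PK (rate, code, headcount) and explicit NOT NULL columns excluded).
Total: 6 + 6 + 5 + 3 = 20.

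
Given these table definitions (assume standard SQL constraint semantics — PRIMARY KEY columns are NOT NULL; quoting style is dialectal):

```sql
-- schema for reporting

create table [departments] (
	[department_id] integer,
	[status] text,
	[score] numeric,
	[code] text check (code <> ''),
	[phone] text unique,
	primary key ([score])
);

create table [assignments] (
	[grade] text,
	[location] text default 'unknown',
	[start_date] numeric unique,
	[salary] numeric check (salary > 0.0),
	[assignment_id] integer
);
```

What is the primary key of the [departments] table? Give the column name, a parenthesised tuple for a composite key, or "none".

score is declared PRIMARY KEY as a table-level PRIMARY KEY clause.

score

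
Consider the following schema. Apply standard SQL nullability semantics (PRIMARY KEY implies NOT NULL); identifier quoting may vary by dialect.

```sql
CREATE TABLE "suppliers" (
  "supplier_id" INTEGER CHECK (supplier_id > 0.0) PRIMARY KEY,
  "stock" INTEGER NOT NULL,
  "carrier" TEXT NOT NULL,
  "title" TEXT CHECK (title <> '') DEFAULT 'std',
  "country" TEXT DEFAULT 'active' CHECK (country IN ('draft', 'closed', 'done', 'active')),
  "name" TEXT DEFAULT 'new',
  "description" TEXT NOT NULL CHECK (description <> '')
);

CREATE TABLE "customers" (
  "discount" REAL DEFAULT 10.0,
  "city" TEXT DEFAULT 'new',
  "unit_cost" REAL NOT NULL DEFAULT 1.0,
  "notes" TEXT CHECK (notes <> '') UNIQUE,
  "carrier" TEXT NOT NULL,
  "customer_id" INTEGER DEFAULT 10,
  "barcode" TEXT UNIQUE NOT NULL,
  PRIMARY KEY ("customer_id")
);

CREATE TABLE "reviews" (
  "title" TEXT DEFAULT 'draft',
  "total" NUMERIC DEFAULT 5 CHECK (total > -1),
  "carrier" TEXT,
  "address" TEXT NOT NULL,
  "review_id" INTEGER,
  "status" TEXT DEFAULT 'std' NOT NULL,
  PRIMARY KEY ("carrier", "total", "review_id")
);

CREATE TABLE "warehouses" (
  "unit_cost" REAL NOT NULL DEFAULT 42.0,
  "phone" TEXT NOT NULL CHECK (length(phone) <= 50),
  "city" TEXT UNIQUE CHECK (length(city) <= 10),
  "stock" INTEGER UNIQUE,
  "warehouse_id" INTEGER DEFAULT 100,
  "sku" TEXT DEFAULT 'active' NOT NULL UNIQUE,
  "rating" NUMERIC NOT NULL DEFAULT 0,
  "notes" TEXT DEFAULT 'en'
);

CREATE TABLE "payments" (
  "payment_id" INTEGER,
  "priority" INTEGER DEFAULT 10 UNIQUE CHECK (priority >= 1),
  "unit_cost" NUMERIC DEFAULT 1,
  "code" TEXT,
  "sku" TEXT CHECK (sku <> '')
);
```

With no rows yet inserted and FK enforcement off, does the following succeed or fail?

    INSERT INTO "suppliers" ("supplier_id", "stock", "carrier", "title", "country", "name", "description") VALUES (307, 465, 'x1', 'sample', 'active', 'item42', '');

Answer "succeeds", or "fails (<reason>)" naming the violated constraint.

The value '' for description violates CHECK (description <> '').

fails (CHECK on description)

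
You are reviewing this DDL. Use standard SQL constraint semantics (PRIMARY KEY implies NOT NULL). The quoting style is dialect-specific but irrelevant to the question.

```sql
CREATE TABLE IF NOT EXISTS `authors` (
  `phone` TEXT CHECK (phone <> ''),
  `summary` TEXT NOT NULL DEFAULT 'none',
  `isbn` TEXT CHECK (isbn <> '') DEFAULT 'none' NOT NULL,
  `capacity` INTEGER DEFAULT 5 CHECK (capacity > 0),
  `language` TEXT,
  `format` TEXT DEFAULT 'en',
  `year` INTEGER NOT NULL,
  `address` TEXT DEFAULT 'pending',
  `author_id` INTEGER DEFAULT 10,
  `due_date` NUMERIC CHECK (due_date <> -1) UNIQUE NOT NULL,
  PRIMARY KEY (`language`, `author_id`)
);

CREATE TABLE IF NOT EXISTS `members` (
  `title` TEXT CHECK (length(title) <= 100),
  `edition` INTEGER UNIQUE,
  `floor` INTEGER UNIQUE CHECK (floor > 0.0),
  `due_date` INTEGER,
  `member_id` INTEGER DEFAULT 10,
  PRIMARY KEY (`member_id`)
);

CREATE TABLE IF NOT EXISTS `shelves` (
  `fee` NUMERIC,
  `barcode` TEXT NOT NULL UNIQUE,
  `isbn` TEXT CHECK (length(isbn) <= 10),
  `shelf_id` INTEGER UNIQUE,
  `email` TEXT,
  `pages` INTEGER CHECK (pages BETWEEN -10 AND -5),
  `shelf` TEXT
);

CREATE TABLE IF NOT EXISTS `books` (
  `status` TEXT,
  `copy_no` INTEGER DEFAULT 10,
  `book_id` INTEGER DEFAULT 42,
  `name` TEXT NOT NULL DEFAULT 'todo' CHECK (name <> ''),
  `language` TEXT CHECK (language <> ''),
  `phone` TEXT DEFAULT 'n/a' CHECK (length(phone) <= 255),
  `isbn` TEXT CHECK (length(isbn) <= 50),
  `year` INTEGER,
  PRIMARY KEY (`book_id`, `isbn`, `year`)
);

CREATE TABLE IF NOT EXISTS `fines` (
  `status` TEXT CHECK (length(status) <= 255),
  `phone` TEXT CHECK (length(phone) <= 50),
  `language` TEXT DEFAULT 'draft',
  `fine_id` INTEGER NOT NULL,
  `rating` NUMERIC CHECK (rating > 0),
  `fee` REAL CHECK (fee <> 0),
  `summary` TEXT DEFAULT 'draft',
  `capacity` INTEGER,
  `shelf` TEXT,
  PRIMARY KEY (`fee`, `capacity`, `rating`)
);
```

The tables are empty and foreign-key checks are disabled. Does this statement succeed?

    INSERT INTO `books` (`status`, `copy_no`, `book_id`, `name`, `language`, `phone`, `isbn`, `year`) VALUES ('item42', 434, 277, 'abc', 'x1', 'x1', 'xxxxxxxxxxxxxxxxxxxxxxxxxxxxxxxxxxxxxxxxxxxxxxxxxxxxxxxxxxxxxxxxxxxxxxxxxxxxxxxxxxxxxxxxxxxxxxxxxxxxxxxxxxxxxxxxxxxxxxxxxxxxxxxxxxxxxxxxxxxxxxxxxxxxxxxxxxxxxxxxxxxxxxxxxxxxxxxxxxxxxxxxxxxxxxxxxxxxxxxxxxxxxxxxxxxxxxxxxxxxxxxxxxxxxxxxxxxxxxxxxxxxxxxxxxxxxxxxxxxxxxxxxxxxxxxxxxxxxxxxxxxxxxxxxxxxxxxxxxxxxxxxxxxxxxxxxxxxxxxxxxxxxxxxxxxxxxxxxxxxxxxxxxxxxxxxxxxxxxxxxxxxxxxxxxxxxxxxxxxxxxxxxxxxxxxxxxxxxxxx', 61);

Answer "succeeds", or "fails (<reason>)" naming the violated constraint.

fails (CHECK on isbn)

The value 'xxxxxxxxxxxxxxxxxxxxxxxxxxxxxxxxxxxxxxxxxxxxxxxxxxxxxxxxxxxxxxxxxxxxxxxxxxxxxxxxxxxxxxxxxxxxxxxxxxxxxxxxxxxxxxxxxxxxxxxxxxxxxxxxxxxxxxxxxxxxxxxxxxxxxxxxxxxxxxxxxxxxxxxxxxxxxxxxxxxxxxxxxxxxxxxxxxxxxxxxxxxxxxxxxxxxxxxxxxxxxxxxxxxxxxxxxxxxxxxxxxxxxxxxxxxxxxxxxxxxxxxxxxxxxxxxxxxxxxxxxxxxxxxxxxxxxxxxxxxxxxxxxxxxxxxxxxxxxxxxxxxxxxxxxxxxxxxxxxxxxxxxxxxxxxxxxxxxxxxxxxxxxxxxxxxxxxxxxxxxxxxxxxxxxxxxxxxxxxxx' for isbn violates CHECK (length(isbn) <= 50).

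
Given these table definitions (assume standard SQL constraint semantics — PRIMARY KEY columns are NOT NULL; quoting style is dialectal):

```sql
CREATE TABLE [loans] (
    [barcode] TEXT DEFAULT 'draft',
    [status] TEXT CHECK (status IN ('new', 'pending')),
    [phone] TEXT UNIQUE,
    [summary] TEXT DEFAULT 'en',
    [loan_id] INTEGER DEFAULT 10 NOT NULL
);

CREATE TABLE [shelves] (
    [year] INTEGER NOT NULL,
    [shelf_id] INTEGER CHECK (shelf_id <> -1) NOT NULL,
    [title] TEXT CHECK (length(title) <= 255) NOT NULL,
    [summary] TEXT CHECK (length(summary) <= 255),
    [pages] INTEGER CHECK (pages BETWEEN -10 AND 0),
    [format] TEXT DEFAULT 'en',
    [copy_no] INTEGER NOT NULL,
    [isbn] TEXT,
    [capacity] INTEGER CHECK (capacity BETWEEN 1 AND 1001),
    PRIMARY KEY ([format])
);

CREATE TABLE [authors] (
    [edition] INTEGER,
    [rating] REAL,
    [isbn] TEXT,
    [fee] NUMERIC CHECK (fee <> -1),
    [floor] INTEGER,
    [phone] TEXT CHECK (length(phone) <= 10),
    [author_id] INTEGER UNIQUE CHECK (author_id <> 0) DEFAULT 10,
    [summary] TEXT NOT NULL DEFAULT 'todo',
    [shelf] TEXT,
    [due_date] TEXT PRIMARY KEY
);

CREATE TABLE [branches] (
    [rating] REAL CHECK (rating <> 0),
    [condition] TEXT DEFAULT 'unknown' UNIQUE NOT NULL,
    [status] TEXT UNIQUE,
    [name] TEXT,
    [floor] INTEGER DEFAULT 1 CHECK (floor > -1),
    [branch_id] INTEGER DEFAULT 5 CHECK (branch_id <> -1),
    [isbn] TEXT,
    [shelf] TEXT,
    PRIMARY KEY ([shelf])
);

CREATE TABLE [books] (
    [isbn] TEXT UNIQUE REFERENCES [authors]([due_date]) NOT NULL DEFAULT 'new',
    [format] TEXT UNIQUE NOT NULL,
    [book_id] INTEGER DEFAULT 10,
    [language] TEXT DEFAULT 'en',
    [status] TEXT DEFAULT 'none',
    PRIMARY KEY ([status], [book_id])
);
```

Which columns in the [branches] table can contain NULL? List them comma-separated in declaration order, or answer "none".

rating, status, name, floor, branch_id, isbn

- rating: CHECK does not forbid NULL (a CHECK constraint passes when its expression is NULL) → nullable.
- condition: declared NOT NULL → not nullable.
- status: UNIQUE does not imply NOT NULL → nullable.
- name: no NOT NULL constraint applies → nullable.
- floor: CHECK does not forbid NULL (a CHECK constraint passes when its expression is NULL) → nullable.
- branch_id: CHECK does not forbid NULL (a CHECK constraint passes when its expression is NULL) → nullable.
- isbn: no NOT NULL constraint applies → nullable.
- shelf: part of the PRIMARY KEY, which implies NOT NULL → not nullable.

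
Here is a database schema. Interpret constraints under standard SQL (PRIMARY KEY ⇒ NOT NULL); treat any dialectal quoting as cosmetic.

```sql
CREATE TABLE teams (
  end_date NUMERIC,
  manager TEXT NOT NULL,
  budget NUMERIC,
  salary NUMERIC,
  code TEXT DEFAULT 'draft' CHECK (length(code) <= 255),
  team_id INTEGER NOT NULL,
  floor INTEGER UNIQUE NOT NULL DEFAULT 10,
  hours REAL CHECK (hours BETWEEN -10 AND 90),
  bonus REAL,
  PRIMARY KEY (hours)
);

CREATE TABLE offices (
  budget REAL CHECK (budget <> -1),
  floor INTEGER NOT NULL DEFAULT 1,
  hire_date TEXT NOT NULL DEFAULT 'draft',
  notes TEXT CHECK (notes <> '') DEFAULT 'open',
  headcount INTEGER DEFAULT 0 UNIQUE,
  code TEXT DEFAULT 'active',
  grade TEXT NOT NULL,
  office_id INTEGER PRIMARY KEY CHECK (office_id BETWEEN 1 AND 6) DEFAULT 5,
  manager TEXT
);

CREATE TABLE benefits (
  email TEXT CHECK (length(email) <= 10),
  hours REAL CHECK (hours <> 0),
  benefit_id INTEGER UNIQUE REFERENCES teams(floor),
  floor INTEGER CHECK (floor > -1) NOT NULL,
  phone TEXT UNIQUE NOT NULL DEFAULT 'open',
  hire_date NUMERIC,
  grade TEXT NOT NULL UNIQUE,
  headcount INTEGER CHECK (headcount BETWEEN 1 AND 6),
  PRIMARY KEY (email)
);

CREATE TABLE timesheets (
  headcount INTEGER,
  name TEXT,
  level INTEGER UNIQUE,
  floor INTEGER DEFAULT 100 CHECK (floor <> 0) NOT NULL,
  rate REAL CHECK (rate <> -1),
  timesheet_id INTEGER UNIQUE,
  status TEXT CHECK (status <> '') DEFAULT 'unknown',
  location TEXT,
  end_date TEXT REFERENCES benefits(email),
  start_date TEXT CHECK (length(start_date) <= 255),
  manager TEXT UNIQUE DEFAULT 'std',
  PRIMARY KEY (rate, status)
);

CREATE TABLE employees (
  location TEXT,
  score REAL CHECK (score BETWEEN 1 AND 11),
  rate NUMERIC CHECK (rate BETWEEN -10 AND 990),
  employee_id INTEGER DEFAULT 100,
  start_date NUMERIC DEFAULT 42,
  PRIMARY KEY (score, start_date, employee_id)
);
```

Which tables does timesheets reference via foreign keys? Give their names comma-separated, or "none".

- end_date REFERENCES benefits(email).

benefits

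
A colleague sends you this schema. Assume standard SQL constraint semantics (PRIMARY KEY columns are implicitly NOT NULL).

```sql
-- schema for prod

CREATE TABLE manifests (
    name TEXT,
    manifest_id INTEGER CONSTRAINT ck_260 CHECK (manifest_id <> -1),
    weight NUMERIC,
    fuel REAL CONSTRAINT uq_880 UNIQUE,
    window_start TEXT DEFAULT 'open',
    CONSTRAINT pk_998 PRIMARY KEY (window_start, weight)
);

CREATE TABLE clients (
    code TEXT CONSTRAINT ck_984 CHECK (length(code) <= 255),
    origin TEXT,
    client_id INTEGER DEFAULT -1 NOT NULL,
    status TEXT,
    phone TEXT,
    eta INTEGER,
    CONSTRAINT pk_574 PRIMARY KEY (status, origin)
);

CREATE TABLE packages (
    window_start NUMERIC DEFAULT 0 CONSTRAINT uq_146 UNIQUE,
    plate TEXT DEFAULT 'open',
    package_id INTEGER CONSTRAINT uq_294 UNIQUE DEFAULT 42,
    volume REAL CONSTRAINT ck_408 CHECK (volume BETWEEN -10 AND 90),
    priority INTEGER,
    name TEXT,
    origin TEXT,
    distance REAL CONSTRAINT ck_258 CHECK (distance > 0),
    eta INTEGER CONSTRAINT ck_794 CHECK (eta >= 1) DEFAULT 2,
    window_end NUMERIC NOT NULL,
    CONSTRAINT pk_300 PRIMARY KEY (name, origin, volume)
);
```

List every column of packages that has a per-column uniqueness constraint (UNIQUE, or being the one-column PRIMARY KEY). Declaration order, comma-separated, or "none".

- window_start: declared UNIQUE → unique.
- plate: no UNIQUE or single-column PK constraint.
- package_id: declared UNIQUE → unique.
- volume: part of a composite PRIMARY KEY — only the tuple is unique, not this column on its own.
- priority: no UNIQUE or single-column PK constraint.
- name: part of a composite PRIMARY KEY — only the tuple is unique, not this column on its own.
- origin: part of a composite PRIMARY KEY — only the tuple is unique, not this column on its own.
- distance: no UNIQUE or single-column PK constraint.
- eta: no UNIQUE or single-column PK constraint.
- window_end: no UNIQUE or single-column PK constraint.

window_start, package_id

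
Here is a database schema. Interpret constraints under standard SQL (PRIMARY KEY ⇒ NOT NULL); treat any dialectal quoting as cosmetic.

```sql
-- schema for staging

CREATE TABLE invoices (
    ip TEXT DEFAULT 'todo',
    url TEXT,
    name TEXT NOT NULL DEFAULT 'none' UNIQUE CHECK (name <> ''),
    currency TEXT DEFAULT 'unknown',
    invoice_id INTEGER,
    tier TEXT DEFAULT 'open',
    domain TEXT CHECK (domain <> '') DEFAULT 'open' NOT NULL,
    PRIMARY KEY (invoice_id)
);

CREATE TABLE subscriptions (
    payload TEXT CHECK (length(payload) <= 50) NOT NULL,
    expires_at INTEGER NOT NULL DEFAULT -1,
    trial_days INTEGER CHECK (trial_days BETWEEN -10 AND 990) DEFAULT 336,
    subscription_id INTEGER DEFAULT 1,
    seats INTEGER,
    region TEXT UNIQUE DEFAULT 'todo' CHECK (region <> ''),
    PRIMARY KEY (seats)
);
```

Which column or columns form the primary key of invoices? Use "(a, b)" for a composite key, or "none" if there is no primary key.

invoice_id

invoice_id is declared PRIMARY KEY as a table-level PRIMARY KEY clause.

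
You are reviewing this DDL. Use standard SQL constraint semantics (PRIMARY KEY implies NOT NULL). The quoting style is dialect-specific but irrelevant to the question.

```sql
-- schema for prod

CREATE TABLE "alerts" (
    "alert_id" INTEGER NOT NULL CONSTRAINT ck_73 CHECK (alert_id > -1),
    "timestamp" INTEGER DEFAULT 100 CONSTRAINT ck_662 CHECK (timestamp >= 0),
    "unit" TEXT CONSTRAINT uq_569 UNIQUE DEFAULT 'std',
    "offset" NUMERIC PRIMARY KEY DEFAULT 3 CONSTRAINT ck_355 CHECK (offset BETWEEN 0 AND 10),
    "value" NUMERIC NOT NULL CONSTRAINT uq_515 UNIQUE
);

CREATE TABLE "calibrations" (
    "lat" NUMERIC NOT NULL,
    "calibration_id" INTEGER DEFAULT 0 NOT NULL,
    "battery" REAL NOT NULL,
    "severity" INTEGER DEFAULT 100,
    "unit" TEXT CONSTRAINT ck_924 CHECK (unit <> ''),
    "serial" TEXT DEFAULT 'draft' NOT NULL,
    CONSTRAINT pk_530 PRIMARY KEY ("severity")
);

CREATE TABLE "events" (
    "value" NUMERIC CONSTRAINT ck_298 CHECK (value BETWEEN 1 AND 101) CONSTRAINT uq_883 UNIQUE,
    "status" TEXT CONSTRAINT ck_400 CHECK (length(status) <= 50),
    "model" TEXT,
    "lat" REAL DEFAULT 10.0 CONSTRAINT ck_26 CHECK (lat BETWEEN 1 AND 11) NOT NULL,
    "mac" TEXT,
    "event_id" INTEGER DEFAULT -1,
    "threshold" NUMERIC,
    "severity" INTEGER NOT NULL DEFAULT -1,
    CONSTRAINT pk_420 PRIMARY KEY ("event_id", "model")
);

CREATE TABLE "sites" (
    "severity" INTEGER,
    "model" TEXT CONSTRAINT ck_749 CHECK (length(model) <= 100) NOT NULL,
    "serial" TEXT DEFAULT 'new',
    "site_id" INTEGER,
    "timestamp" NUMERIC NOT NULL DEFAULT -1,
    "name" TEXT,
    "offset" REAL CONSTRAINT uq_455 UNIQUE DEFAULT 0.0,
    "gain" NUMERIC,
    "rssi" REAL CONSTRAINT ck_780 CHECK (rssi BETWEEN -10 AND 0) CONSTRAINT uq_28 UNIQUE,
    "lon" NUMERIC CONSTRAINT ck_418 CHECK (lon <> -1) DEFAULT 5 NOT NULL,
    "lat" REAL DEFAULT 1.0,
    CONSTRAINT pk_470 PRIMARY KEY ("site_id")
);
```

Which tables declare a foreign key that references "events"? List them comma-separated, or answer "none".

none

No REFERENCES clause anywhere in the schema names events.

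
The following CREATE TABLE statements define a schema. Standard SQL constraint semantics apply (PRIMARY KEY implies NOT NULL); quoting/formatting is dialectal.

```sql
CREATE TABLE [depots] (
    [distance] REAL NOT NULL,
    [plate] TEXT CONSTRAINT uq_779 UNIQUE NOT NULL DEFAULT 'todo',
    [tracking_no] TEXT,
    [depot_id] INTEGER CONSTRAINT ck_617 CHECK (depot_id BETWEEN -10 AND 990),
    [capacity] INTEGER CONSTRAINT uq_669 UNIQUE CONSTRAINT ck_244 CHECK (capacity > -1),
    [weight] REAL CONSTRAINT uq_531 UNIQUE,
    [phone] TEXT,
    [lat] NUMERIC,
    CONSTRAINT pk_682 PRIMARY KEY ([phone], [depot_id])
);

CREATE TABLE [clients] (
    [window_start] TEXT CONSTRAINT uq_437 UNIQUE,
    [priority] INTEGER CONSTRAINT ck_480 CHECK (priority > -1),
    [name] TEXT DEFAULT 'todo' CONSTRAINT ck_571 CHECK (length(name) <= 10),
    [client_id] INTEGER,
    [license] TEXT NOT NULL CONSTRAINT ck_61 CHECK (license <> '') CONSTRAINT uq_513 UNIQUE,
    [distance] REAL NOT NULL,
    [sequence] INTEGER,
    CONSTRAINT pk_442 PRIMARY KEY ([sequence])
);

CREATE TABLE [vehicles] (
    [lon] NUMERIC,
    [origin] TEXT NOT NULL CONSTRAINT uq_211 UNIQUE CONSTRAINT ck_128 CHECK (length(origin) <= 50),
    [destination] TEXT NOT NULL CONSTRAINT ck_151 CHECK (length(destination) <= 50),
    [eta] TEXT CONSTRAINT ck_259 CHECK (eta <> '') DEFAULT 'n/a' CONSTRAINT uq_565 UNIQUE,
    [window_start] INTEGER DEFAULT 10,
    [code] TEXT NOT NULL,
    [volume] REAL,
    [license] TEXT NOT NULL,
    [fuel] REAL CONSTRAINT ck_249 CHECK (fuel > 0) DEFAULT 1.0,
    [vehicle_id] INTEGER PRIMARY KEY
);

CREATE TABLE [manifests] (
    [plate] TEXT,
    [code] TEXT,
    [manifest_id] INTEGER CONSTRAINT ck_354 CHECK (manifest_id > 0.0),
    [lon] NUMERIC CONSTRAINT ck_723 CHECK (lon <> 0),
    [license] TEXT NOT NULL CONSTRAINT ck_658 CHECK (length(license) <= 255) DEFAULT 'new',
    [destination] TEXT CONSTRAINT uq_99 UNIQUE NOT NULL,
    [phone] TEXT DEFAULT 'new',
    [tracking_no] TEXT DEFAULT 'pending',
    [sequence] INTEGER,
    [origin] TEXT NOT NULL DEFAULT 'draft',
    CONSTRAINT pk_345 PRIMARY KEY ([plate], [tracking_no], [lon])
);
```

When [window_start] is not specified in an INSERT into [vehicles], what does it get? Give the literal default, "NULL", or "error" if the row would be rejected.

10

window_start has an explicit DEFAULT 10.
When the column is omitted from an INSERT, that default is used.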